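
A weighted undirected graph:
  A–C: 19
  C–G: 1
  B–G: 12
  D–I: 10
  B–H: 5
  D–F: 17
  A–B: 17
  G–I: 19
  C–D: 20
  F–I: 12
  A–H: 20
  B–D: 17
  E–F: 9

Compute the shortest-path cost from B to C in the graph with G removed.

36

Candidate routes:
B-H-A-C: 5 + 20 + 19 = 44
B-D-C: 17 + 20 = 37
B-A-C: 17 + 19 = 36
Best route has total 36.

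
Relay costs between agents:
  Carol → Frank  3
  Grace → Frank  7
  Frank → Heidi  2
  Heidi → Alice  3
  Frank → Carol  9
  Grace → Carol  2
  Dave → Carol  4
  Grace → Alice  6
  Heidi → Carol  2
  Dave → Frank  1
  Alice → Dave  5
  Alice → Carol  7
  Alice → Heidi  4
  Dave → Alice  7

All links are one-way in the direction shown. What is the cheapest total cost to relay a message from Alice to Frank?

6

Candidate routes:
Alice → Dave → Carol → Frank: 5 + 4 + 3 = 12
Alice → Carol → Frank: 7 + 3 = 10
Alice → Heidi → Carol → Frank: 4 + 2 + 3 = 9
Alice → Dave → Frank: 5 + 1 = 6
The minimum is 6.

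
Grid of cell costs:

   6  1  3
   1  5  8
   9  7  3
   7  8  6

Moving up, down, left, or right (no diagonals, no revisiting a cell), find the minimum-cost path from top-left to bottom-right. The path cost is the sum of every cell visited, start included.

27

Best path: r0c0 -> r0c1 -> r0c2 -> r1c2 -> r2c2 -> r3c2
Cost: 6 + 1 + 3 + 8 + 3 + 6 = 27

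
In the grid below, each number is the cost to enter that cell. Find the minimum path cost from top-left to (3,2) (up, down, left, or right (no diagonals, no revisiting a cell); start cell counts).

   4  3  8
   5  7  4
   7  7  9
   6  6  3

Cheapest: r0c0→r0c1→r1c1→r1c2→r2c2→r3c2
  4 + 3 + 7 + 4 + 9 + 3 = 30

30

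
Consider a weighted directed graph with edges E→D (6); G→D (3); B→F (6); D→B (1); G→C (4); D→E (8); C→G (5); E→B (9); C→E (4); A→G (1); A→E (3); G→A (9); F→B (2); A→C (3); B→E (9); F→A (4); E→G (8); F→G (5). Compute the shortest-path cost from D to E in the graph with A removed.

8

Candidate routes:
D - B - E: 1 + 9 = 10
D - B - F - G - C - E: 1 + 6 + 5 + 4 + 4 = 20
D - E: 8
Best route has total 8.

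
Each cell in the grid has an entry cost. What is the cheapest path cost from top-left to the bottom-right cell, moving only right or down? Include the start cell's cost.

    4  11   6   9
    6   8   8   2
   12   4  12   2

Path (0,0) → (1,0) → (1,1) → (1,2) → (1,3) → (2,3): 4 + 6 + 8 + 8 + 2 + 2 = 30.

30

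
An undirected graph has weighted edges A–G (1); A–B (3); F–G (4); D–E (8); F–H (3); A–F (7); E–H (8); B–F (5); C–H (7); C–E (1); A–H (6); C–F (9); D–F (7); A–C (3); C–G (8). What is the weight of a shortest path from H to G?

7

Checking several routes:
H → F → B → A → G: 3 + 5 + 3 + 1 = 12
H → A → G: 6 + 1 = 7
H → F → G: 3 + 4 = 7
H → C → A → G: 7 + 3 + 1 = 11
H → F → A → G: 3 + 7 + 1 = 11
H → E → C → A → G: 8 + 1 + 3 + 1 = 13
The minimum is 7.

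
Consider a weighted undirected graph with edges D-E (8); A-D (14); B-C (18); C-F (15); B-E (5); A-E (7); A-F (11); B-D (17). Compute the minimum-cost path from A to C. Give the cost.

26

Routes from A to C:
A - F - C: 11 + 15 = 26
A - E - B - C: 7 + 5 + 18 = 30
A - D - B - C: 14 + 17 + 18 = 49
A - E - D - B - C: 7 + 8 + 17 + 18 = 50
A - D - E - B - C: 14 + 8 + 5 + 18 = 45
Best route has total 26.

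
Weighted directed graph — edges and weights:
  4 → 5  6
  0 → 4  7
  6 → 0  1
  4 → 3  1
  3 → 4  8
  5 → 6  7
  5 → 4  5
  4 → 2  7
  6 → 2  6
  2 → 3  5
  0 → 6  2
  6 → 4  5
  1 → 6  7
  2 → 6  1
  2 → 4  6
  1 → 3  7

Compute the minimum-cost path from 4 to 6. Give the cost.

8

Paths from 4 to 6:
4 -> 5 -> 6: 6 + 7 = 13
4 -> 2 -> 6: 7 + 1 = 8
Best route has total 8.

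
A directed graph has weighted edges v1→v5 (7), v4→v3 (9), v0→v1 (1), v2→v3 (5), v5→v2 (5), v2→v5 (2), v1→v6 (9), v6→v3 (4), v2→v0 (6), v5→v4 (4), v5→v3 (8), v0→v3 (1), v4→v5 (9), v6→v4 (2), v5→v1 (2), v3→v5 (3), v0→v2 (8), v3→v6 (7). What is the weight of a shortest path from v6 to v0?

18

Candidate routes:
v6→v4→v5→v2→v0: 2 + 9 + 5 + 6 = 22
v6→v3→v5→v2→v0: 4 + 3 + 5 + 6 = 18
v6→v4→v3→v5→v2→v0: 2 + 9 + 3 + 5 + 6 = 25
The minimum is 18.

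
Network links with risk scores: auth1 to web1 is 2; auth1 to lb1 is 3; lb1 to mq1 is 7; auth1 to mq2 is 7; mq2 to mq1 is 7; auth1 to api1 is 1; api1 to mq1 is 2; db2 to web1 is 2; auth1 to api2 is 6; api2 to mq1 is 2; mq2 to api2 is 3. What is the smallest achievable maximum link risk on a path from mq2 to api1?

Comparing a few candidate routes:
mq2-auth1-api1: max(7, 1) = 7
mq2-api2-mq1-api1: max(3, 2, 2) = 3
mq2-api2-auth1-api1: max(3, 6, 1) = 6
mq2-auth1-api2-mq1-api1: max(7, 6, 2, 2) = 7
Best route has worst link 3.

3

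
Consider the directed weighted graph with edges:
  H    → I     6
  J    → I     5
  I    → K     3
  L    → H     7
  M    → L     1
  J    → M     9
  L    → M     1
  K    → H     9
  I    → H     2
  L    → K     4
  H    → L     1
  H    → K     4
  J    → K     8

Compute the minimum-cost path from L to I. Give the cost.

Candidate routes:
L→K→H→I: 4 + 9 + 6 = 19
L→H→I: 7 + 6 = 13
Best route has total 13.

13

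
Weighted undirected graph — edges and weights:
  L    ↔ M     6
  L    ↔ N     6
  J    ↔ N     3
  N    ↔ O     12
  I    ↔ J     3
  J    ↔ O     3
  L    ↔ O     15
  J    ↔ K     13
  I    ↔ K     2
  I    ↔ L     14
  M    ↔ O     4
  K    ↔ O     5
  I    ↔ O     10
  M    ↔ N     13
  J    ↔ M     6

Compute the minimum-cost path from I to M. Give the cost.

9

Checking several routes:
I → K → O → M: 2 + 5 + 4 = 11
I → J → M: 3 + 6 = 9
I → J → O → M: 3 + 3 + 4 = 10
Shortest: 9.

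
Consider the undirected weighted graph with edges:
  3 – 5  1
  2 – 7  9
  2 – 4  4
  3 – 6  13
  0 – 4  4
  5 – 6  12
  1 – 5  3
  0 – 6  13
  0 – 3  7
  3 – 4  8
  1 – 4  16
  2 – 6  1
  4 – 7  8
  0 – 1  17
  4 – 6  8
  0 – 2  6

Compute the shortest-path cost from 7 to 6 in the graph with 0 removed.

Comparing a few candidate routes:
7-4-6: 8 + 8 = 16
7-4-2-6: 8 + 4 + 1 = 13
7-2-6: 9 + 1 = 10
The minimum is 10.

10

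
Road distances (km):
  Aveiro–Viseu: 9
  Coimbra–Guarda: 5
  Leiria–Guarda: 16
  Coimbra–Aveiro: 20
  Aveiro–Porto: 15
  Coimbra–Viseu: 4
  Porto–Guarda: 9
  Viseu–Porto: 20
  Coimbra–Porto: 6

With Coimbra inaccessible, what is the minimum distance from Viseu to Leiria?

45

Candidate routes:
Viseu→Porto→Guarda→Leiria: 20 + 9 + 16 = 45
Viseu→Aveiro→Porto→Guarda→Leiria: 9 + 15 + 9 + 16 = 49
Shortest: 45 km.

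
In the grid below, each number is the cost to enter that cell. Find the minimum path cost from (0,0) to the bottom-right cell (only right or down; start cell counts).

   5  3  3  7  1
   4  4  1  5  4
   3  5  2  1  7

22

Take [0,0] [0,1] [0,2] [1,2] [2,2] [2,3] [2,4] for a total of 5 + 3 + 3 + 1 + 2 + 1 + 7 = 22.
For comparison, the top-then-right route costs 30.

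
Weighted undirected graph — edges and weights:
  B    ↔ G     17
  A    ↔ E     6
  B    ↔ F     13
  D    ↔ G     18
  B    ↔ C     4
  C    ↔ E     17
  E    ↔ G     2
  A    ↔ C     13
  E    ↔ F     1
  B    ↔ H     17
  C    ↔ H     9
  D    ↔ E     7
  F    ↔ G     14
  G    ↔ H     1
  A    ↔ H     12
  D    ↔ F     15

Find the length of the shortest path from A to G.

8

Checking several routes:
A - H - G: 12 + 1 = 13
A - E - F - G: 6 + 1 + 14 = 21
A - E - G: 6 + 2 = 8
Shortest: 8.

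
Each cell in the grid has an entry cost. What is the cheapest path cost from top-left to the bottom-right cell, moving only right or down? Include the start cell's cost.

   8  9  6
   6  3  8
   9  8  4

Cheapest: (0,0) (1,0) (1,1) (1,2) (2,2)
  8 + 6 + 3 + 8 + 4 = 29

29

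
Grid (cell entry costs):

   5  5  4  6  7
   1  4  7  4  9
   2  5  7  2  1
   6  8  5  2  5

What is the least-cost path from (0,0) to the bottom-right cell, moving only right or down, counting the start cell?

Best path: r0c0 → r1c0 → r2c0 → r2c1 → r2c2 → r2c3 → r2c4 → r3c4
Cost: 5 + 1 + 2 + 5 + 7 + 2 + 1 + 5 = 28
For comparison, the top-then-right route costs 42.

28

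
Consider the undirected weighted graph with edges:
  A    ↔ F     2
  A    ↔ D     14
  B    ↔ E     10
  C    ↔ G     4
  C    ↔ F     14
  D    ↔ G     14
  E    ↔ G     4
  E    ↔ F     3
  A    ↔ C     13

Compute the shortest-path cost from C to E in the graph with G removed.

Candidate routes:
C-A-F-E: 13 + 2 + 3 = 18
C-F-E: 14 + 3 = 17
Best route has total 17.

17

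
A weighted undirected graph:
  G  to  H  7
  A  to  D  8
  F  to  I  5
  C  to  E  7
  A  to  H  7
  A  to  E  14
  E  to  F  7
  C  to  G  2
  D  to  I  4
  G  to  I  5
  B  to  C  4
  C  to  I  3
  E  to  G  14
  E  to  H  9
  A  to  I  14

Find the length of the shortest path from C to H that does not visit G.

16

Some routes from C to H avoiding G:
C → I → D → A → H: 3 + 4 + 8 + 7 = 22
C → I → F → E → H: 3 + 5 + 7 + 9 = 24
C → E → H: 7 + 9 = 16
The minimum is 16.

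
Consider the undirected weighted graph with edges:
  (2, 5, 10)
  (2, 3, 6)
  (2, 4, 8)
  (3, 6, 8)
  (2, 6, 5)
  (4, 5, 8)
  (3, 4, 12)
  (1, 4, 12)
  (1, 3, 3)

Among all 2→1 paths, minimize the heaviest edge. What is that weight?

6

Some routes from 2 to 1:
2-4-3-1: max(8, 12, 3) = 12
2-3-1: max(6, 3) = 6
2-6-3-1: max(5, 8, 3) = 8
2-4-1: max(8, 12) = 12
The minimum achievable maximum is 6.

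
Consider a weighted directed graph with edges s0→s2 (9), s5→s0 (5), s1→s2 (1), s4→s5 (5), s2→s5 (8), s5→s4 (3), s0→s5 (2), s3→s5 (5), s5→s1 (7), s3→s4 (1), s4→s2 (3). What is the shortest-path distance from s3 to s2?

4

Some routes from s3 to s2:
s3 - s5 - s4 - s2: 5 + 3 + 3 = 11
s3 - s5 - s1 - s2: 5 + 7 + 1 = 13
s3 - s4 - s2: 1 + 3 = 4
Shortest: 4.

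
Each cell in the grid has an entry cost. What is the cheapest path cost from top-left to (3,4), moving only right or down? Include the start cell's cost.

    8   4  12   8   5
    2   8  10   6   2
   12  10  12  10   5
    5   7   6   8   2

Best path: (0,0) → (1,0) → (1,1) → (1,2) → (1,3) → (1,4) → (2,4) → (3,4)
Cost: 8 + 2 + 8 + 10 + 6 + 2 + 5 + 2 = 43
(Top row then right column would cost 46.)

43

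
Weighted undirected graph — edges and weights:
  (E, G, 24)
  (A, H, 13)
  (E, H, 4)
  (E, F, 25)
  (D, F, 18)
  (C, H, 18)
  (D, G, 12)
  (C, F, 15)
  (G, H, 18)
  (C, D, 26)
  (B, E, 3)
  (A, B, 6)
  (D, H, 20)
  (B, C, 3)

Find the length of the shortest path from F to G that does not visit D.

Comparing a few candidate routes:
F -> E -> G: 25 + 24 = 49
F -> E -> H -> G: 25 + 4 + 18 = 47
F -> C -> B -> E -> G: 15 + 3 + 3 + 24 = 45
F -> C -> H -> G: 15 + 18 + 18 = 51
F -> C -> B -> A -> H -> G: 15 + 3 + 6 + 13 + 18 = 55
F -> C -> B -> E -> H -> G: 15 + 3 + 3 + 4 + 18 = 43
Shortest: 43.

43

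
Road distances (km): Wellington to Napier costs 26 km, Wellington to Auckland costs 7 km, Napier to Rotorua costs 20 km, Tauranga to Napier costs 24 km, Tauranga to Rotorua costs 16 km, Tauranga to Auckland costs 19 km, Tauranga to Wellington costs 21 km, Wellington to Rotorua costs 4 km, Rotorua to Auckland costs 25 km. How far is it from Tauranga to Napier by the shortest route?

24

Some routes from Tauranga to Napier:
Tauranga -> Rotorua -> Napier: 16 + 20 = 36
Tauranga -> Auckland -> Wellington -> Rotorua -> Napier: 19 + 7 + 4 + 20 = 50
Tauranga -> Wellington -> Rotorua -> Napier: 21 + 4 + 20 = 45
Tauranga -> Wellington -> Napier: 21 + 26 = 47
Tauranga -> Rotorua -> Wellington -> Napier: 16 + 4 + 26 = 46
Tauranga -> Napier: 24
Shortest: 24 km.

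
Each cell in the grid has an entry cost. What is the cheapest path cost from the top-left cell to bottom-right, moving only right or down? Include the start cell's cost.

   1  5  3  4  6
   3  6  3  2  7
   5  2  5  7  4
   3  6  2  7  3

28

Take (0,0) → (0,1) → (0,2) → (1,2) → (1,3) → (1,4) → (2,4) → (3,4) for a total of 1 + 5 + 3 + 3 + 2 + 7 + 4 + 3 = 28.
(Top row then right column would cost 33.)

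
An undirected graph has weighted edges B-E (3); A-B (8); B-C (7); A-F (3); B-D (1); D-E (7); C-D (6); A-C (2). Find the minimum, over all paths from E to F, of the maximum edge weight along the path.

Comparing a few candidate routes:
E → B → C → A → F: max(3, 7, 2, 3) = 7
E → D → B → C → A → F: max(7, 1, 7, 2, 3) = 7
E → D → C → A → F: max(7, 6, 2, 3) = 7
E → B → D → C → A → F: max(3, 1, 6, 2, 3) = 6
E → D → C → B → A → F: max(7, 6, 7, 8, 3) = 8
Best route has worst link 6.

6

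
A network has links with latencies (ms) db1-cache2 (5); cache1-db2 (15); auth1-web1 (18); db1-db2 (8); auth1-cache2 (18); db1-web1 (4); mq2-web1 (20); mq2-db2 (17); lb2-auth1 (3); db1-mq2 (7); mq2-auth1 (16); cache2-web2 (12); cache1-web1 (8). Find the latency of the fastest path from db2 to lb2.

33

Comparing a few candidate routes:
db2 - db1 - mq2 - auth1 - lb2: 8 + 7 + 16 + 3 = 34
db2 - db1 - cache2 - auth1 - lb2: 8 + 5 + 18 + 3 = 34
db2 - mq2 - auth1 - lb2: 17 + 16 + 3 = 36
db2 - db1 - web1 - auth1 - lb2: 8 + 4 + 18 + 3 = 33
Best route has total 33 ms.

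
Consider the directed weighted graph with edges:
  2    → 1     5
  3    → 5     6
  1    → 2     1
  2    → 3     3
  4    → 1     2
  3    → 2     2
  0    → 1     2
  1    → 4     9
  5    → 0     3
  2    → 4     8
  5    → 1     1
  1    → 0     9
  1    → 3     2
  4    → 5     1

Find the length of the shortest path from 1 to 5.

8

Routes from 1 to 5:
1 → 4 → 5: 9 + 1 = 10
1 → 3 → 5: 2 + 6 = 8
1 → 2 → 4 → 5: 1 + 8 + 1 = 10
1 → 3 → 2 → 4 → 5: 2 + 2 + 8 + 1 = 13
1 → 2 → 3 → 5: 1 + 3 + 6 = 10
Shortest: 8.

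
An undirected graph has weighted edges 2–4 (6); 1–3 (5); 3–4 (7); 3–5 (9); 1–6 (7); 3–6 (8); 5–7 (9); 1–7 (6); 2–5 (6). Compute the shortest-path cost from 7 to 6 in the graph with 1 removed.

26

Candidate routes:
7 → 5 → 2 → 4 → 3 → 6: 9 + 6 + 6 + 7 + 8 = 36
7 → 5 → 3 → 6: 9 + 9 + 8 = 26
Best route has total 26.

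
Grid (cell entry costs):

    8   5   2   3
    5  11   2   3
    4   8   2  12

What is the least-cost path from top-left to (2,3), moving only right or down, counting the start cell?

31

One optimal route is (0,0) → (0,1) → (0,2) → (1,2) → (2,2) → (2,3).
Its cost is 8 + 5 + 2 + 2 + 2 + 12 = 31.
(Top row then right column would cost 33.)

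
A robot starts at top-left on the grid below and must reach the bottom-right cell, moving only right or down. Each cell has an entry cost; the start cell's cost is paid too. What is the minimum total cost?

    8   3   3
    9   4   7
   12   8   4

One optimal route is [0,0]→[0,1]→[0,2]→[1,2]→[2,2].
Its cost is 8 + 3 + 3 + 7 + 4 = 25.

25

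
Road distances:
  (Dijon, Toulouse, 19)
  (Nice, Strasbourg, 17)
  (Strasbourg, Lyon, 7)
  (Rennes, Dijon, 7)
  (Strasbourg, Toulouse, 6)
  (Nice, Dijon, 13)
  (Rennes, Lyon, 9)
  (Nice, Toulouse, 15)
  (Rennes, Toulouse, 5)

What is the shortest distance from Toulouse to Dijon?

12

Some routes from Toulouse to Dijon:
Toulouse -> Strasbourg -> Lyon -> Rennes -> Dijon: 6 + 7 + 9 + 7 = 29
Toulouse -> Dijon: 19
Toulouse -> Nice -> Dijon: 15 + 13 = 28
Toulouse -> Rennes -> Dijon: 5 + 7 = 12
Best route has total 12.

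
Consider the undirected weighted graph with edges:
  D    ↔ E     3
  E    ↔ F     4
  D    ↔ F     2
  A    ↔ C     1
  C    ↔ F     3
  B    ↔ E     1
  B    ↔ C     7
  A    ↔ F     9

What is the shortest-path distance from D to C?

Candidate routes:
D - E - B - C: 3 + 1 + 7 = 11
D - F - A - C: 2 + 9 + 1 = 12
D - E - F - C: 3 + 4 + 3 = 10
D - E - F - A - C: 3 + 4 + 9 + 1 = 17
D - F - C: 2 + 3 = 5
D - F - E - B - C: 2 + 4 + 1 + 7 = 14
Best route has total 5.

5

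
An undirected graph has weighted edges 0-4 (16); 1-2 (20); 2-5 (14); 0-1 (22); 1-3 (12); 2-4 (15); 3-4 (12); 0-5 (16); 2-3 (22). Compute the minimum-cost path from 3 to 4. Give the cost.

12

Comparing a few candidate routes:
3 → 1 → 0 → 4: 12 + 22 + 16 = 50
3 → 4: 12
3 → 1 → 2 → 4: 12 + 20 + 15 = 47
3 → 2 → 4: 22 + 15 = 37
Best route has total 12.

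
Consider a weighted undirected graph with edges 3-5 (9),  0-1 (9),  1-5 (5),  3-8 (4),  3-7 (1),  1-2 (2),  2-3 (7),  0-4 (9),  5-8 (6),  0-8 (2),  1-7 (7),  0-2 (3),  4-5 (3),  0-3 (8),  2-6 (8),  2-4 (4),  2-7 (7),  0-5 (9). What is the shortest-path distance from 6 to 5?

Checking several routes:
6 -> 2 -> 4 -> 5: 8 + 4 + 3 = 15
6 -> 2 -> 1 -> 5: 8 + 2 + 5 = 15
6 -> 2 -> 0 -> 8 -> 5: 8 + 3 + 2 + 6 = 19
Best route has total 15.

15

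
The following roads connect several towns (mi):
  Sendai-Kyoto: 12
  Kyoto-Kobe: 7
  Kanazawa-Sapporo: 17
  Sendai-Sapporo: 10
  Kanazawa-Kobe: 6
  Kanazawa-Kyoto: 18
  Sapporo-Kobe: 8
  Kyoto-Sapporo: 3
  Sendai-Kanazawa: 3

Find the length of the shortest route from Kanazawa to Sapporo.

13

Comparing a few candidate routes:
Kanazawa→Kobe→Kyoto→Sapporo: 6 + 7 + 3 = 16
Kanazawa→Sendai→Sapporo: 3 + 10 = 13
Kanazawa→Kobe→Sapporo: 6 + 8 = 14
The minimum is 13 mi.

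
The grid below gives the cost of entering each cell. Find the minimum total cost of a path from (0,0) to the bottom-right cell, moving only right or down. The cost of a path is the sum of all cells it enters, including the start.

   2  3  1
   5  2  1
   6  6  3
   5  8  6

Take r0c0 → r0c1 → r0c2 → r1c2 → r2c2 → r3c2 for a total of 2 + 3 + 1 + 1 + 3 + 6 = 16.

16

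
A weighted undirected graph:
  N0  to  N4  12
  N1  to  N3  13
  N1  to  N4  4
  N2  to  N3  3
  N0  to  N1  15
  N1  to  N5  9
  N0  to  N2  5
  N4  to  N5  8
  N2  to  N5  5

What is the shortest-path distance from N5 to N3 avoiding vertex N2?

22

Paths from N5 to N3 avoiding N2:
N5→N4→N1→N3: 8 + 4 + 13 = 25
N5→N1→N3: 9 + 13 = 22
N5→N4→N0→N1→N3: 8 + 12 + 15 + 13 = 48
Best route has total 22.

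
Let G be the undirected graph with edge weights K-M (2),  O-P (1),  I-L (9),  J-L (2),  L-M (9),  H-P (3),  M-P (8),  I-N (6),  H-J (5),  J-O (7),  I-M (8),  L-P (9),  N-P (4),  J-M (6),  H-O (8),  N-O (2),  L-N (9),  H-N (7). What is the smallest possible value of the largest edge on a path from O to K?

Comparing a few candidate routes:
O-J-M-K: max(7, 6, 2) = 7
O-P-N-H-J-M-K: max(1, 4, 7, 5, 6, 2) = 7
O-N-H-J-M-K: max(2, 7, 5, 6, 2) = 7
O-J-H-N-I-M-K: max(7, 5, 7, 6, 8, 2) = 8
O-N-P-H-J-M-K: max(2, 4, 3, 5, 6, 2) = 6
O-P-H-J-M-K: max(1, 3, 5, 6, 2) = 6
The minimum achievable maximum is 6.

6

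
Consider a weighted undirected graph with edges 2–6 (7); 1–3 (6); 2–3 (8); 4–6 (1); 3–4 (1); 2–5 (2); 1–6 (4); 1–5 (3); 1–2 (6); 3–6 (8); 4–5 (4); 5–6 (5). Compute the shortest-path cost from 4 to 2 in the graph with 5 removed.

Some routes from 4 to 2 avoiding 5:
4 - 6 - 1 - 2: 1 + 4 + 6 = 11
4 - 6 - 2: 1 + 7 = 8
4 - 3 - 2: 1 + 8 = 9
Best route has total 8.

8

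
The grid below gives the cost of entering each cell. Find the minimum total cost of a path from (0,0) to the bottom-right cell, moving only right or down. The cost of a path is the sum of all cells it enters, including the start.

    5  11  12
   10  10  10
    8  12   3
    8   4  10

45

One optimal route is (0,0) (1,0) (2,0) (3,0) (3,1) (3,2).
Its cost is 5 + 10 + 8 + 8 + 4 + 10 = 45.
(Top row then right column would cost 51.)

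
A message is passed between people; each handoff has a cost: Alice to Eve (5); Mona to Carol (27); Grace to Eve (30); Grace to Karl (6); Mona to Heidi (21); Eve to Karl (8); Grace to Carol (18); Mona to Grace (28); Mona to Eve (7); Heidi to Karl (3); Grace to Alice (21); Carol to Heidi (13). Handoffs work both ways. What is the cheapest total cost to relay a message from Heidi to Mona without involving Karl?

21

Paths from Heidi to Mona avoiding Karl:
Heidi→Mona: 21
Heidi→Carol→Grace→Alice→Eve→Mona: 13 + 18 + 21 + 5 + 7 = 64
Heidi→Carol→Grace→Mona: 13 + 18 + 28 = 59
Heidi→Carol→Mona: 13 + 27 = 40
Heidi→Carol→Grace→Eve→Mona: 13 + 18 + 30 + 7 = 68
The minimum is 21.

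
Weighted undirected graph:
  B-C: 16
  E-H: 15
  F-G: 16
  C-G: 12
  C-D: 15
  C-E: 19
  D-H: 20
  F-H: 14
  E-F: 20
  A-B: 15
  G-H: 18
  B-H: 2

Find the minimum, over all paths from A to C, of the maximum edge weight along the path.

16

Checking several routes:
A -> B -> C: max(15, 16) = 16
A -> B -> H -> D -> C: max(15, 2, 20, 15) = 20
A -> B -> H -> G -> F -> E -> C: max(15, 2, 18, 16, 20, 19) = 20
A -> B -> H -> F -> G -> C: max(15, 2, 14, 16, 12) = 16
A -> B -> H -> E -> C: max(15, 2, 15, 19) = 19
A -> B -> H -> G -> C: max(15, 2, 18, 12) = 18
Smallest bottleneck: 16.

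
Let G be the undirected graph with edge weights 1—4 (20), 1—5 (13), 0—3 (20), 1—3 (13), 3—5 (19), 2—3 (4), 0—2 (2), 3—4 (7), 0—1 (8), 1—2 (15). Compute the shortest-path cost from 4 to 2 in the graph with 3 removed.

Routes from 4 to 2 avoiding 3:
4 -> 1 -> 0 -> 2: 20 + 8 + 2 = 30
4 -> 1 -> 2: 20 + 15 = 35
The minimum is 30.

30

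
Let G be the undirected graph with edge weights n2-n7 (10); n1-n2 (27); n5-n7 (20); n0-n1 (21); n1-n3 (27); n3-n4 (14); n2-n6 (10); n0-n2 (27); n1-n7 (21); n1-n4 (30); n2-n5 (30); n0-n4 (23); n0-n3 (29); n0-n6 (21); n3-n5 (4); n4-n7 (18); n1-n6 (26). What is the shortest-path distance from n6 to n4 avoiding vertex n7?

Checking several routes:
n6 → n2 → n5 → n3 → n4: 10 + 30 + 4 + 14 = 58
n6 → n1 → n4: 26 + 30 = 56
n6 → n1 → n3 → n4: 26 + 27 + 14 = 67
n6 → n2 → n0 → n4: 10 + 27 + 23 = 60
n6 → n0 → n3 → n4: 21 + 29 + 14 = 64
n6 → n0 → n4: 21 + 23 = 44
Shortest: 44.

44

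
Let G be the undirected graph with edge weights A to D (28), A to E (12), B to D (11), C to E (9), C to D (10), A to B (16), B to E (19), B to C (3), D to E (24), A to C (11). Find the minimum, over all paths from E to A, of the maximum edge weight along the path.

Checking several routes:
E-A: max(12) = 12
E-C-A: max(9, 11) = 11
E-C-B-A: max(9, 3, 16) = 16
The minimum achievable maximum is 11.

11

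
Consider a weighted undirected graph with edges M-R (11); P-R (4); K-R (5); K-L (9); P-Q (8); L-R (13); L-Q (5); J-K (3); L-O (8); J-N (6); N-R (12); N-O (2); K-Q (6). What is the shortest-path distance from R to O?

14

Checking several routes:
R→L→O: 13 + 8 = 21
R→N→O: 12 + 2 = 14
R→K→J→N→O: 5 + 3 + 6 + 2 = 16
Best route has total 14.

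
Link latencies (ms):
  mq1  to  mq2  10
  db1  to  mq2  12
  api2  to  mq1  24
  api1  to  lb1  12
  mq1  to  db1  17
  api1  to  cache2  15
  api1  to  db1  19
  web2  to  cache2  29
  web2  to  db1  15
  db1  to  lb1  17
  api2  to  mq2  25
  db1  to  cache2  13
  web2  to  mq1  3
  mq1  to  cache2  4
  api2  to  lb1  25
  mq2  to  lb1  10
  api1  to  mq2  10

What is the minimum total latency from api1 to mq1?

19

Comparing a few candidate routes:
api1→mq2→mq1: 10 + 10 = 20
api1→lb1→mq2→mq1: 12 + 10 + 10 = 32
api1→db1→cache2→mq1: 19 + 13 + 4 = 36
api1→cache2→mq1: 15 + 4 = 19
Best route has total 19 ms.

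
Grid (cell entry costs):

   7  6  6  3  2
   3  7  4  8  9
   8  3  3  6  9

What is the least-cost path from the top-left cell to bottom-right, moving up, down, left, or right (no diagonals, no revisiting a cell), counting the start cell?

38

Take r0c0 → r1c0 → r1c1 → r2c1 → r2c2 → r2c3 → r2c4 for a total of 7 + 3 + 7 + 3 + 3 + 6 + 9 = 38.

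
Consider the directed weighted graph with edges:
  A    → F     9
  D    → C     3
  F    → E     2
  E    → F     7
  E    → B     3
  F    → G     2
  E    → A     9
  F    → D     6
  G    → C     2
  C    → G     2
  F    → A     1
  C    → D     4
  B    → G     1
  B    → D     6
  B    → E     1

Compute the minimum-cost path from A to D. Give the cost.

Routes from A to D:
A→F→D: 9 + 6 = 15
A→F→E→B→G→C→D: 9 + 2 + 3 + 1 + 2 + 4 = 21
A→F→G→C→D: 9 + 2 + 2 + 4 = 17
A→F→E→B→D: 9 + 2 + 3 + 6 = 20
The minimum is 15.

15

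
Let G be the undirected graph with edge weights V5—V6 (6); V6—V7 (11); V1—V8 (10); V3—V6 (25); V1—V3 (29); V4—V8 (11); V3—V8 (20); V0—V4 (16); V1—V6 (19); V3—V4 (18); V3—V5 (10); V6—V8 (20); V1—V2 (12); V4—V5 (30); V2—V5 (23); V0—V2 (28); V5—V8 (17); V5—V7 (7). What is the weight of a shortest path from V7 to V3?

17

A few of the V7→V3 routes:
V7 -> V6 -> V3: 11 + 25 = 36
V7 -> V6 -> V5 -> V3: 11 + 6 + 10 = 27
V7 -> V5 -> V3: 7 + 10 = 17
Best route has total 17.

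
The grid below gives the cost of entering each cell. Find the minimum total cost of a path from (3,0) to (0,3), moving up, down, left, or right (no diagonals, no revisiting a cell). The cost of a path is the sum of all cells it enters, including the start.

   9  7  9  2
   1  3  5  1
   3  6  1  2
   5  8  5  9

One optimal route is r3c0→r2c0→r1c0→r1c1→r1c2→r1c3→r0c3.
Its cost is 5 + 3 + 1 + 3 + 5 + 1 + 2 = 20.

20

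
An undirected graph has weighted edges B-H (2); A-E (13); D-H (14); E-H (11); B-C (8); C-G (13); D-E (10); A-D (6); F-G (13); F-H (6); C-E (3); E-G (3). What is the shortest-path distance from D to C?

13

Comparing a few candidate routes:
D - H - E - C: 14 + 11 + 3 = 28
D - E - C: 10 + 3 = 13
D - E - H - B - C: 10 + 11 + 2 + 8 = 31
D - E - G - C: 10 + 3 + 13 = 26
D - A - E - C: 6 + 13 + 3 = 22
D - H - B - C: 14 + 2 + 8 = 24
Best route has total 13.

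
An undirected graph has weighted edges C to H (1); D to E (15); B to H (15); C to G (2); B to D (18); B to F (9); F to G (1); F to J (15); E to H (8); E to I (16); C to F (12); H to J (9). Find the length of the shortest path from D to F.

27

Comparing a few candidate routes:
D → B → F: 18 + 9 = 27
D → E → H → C → G → F: 15 + 8 + 1 + 2 + 1 = 27
D → E → H → C → F: 15 + 8 + 1 + 12 = 36
Best route has total 27.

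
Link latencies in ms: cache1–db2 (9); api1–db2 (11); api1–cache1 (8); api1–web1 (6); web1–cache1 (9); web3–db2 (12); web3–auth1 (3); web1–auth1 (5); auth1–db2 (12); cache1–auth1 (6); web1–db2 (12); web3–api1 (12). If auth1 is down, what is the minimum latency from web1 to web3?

A few of the web1→web3 routes:
web1 - db2 - web3: 12 + 12 = 24
web1 - api1 - db2 - web3: 6 + 11 + 12 = 29
web1 - cache1 - api1 - web3: 9 + 8 + 12 = 29
web1 - api1 - web3: 6 + 12 = 18
Best route has total 18 ms.

18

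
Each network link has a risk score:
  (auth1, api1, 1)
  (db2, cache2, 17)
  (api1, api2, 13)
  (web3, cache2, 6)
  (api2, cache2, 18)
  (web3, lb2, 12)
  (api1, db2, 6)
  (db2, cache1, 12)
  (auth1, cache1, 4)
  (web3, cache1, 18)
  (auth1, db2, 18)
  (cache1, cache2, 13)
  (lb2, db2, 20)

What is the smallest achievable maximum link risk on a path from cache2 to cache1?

Checking several routes:
cache2→db2→api1→auth1→cache1: max(17, 6, 1, 4) = 17
cache2→web3→cache1: max(6, 18) = 18
cache2→db2→cache1: max(17, 12) = 17
cache2→cache1: max(13) = 13
cache2→db2→auth1→cache1: max(17, 18, 4) = 18
Smallest bottleneck: 13.

13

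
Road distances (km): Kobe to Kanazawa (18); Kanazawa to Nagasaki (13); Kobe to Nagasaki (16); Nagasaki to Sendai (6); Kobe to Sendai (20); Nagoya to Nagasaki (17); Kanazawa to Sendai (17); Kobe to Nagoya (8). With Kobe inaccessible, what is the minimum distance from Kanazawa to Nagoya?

30

Candidate routes:
Kanazawa→Nagasaki→Nagoya: 13 + 17 = 30
Kanazawa→Sendai→Nagasaki→Nagoya: 17 + 6 + 17 = 40
The minimum is 30 km.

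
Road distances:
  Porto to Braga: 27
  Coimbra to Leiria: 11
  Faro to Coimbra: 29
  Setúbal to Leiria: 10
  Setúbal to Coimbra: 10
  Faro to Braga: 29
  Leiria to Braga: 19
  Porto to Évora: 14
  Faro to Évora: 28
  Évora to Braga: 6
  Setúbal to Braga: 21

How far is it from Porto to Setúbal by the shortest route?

41

Some routes from Porto to Setúbal:
Porto-Évora-Braga-Setúbal: 14 + 6 + 21 = 41
Porto-Évora-Braga-Leiria-Setúbal: 14 + 6 + 19 + 10 = 49
Porto-Braga-Leiria-Setúbal: 27 + 19 + 10 = 56
Porto-Braga-Setúbal: 27 + 21 = 48
Shortest: 41.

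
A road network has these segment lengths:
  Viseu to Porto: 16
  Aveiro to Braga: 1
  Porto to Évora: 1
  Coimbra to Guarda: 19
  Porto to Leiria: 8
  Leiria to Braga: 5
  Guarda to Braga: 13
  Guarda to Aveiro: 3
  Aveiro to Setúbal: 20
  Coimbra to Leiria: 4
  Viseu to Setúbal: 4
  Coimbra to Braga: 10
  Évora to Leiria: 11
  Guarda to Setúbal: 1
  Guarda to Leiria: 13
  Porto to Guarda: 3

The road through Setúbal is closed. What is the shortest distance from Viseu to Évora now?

A few of the Viseu→Évora routes:
Viseu -> Porto -> Évora: 16 + 1 = 17
Viseu -> Porto -> Leiria -> Évora: 16 + 8 + 11 = 35
Viseu -> Porto -> Guarda -> Leiria -> Évora: 16 + 3 + 13 + 11 = 43
Viseu -> Porto -> Guarda -> Aveiro -> Braga -> Leiria -> Évora: 16 + 3 + 3 + 1 + 5 + 11 = 39
The minimum is 17.

17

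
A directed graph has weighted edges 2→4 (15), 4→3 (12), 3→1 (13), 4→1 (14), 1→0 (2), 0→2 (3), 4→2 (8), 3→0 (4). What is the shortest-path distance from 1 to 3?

Routes from 1 to 3:
1 → 0 → 2 → 4 → 3: 2 + 3 + 15 + 12 = 32
The minimum is 32.

32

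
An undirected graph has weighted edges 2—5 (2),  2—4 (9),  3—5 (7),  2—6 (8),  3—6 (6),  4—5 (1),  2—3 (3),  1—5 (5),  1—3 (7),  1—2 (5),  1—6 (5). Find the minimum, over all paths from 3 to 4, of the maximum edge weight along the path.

Checking several routes:
3 - 5 - 4: max(7, 1) = 7
3 - 6 - 1 - 2 - 5 - 4: max(6, 5, 5, 2, 1) = 6
3 - 6 - 1 - 5 - 4: max(6, 5, 5, 1) = 6
3 - 2 - 1 - 5 - 4: max(3, 5, 5, 1) = 5
3 - 2 - 5 - 4: max(3, 2, 1) = 3
Best route has worst link 3.

3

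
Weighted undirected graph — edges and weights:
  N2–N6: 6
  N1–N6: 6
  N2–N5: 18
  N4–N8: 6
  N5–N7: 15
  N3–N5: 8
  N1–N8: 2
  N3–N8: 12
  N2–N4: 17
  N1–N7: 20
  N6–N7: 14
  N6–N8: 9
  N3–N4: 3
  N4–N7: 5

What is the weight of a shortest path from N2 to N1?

A few of the N2→N1 routes:
N2-N6-N7-N4-N8-N1: 6 + 14 + 5 + 6 + 2 = 33
N2-N6-N8-N1: 6 + 9 + 2 = 17
N2-N4-N3-N8-N1: 17 + 3 + 12 + 2 = 34
N2-N6-N1: 6 + 6 = 12
N2-N5-N3-N4-N8-N1: 18 + 8 + 3 + 6 + 2 = 37
N2-N4-N8-N1: 17 + 6 + 2 = 25
Shortest: 12.

12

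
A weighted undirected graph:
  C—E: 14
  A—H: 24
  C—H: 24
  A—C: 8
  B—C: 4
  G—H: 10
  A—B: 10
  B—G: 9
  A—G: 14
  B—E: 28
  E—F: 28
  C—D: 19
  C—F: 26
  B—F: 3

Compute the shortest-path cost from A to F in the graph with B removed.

34

Routes from A to F avoiding B:
A → G → H → C → F: 14 + 10 + 24 + 26 = 74
A → H → C → F: 24 + 24 + 26 = 74
A → H → C → E → F: 24 + 24 + 14 + 28 = 90
A → C → F: 8 + 26 = 34
A → G → H → C → E → F: 14 + 10 + 24 + 14 + 28 = 90
A → C → E → F: 8 + 14 + 28 = 50
The minimum is 34.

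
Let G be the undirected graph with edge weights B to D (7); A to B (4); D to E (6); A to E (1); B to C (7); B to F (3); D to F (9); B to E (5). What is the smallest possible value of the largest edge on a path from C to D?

Paths from C to D:
C-B-F-D: max(7, 3, 9) = 9
C-B-D: max(7, 7) = 7
C-B-A-E-D: max(7, 4, 1, 6) = 7
C-B-E-D: max(7, 5, 6) = 7
The minimum achievable maximum is 7.

7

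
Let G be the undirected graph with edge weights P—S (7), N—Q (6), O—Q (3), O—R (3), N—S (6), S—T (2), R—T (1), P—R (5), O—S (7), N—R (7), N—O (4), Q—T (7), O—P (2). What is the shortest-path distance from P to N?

6

A few of the P→N routes:
P-R-N: 5 + 7 = 12
P-O-N: 2 + 4 = 6
P-O-Q-N: 2 + 3 + 6 = 11
P-R-O-N: 5 + 3 + 4 = 12
The minimum is 6.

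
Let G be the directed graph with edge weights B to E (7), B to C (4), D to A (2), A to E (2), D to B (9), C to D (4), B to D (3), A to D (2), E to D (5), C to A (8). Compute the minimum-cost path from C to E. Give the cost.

8

Candidate routes:
C → D → A → E: 4 + 2 + 2 = 8
C → A → D → B → E: 8 + 2 + 9 + 7 = 26
C → A → E: 8 + 2 = 10
C → D → B → E: 4 + 9 + 7 = 20
The minimum is 8.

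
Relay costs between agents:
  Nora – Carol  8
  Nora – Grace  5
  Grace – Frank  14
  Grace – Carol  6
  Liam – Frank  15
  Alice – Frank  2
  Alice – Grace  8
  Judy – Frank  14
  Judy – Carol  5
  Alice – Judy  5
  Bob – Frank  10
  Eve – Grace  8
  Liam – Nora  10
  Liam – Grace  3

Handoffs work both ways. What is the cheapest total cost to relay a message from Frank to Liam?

13

Some routes from Frank to Liam:
Frank -> Grace -> Liam: 14 + 3 = 17
Frank -> Alice -> Grace -> Liam: 2 + 8 + 3 = 13
Frank -> Liam: 15
Frank -> Alice -> Judy -> Carol -> Grace -> Liam: 2 + 5 + 5 + 6 + 3 = 21
The minimum is 13.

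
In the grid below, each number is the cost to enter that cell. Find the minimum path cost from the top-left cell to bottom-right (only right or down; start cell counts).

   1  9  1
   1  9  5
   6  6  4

Take (0,0) -> (1,0) -> (2,0) -> (2,1) -> (2,2) for a total of 1 + 1 + 6 + 6 + 4 = 18.
(Top row then right column would cost 20.)

18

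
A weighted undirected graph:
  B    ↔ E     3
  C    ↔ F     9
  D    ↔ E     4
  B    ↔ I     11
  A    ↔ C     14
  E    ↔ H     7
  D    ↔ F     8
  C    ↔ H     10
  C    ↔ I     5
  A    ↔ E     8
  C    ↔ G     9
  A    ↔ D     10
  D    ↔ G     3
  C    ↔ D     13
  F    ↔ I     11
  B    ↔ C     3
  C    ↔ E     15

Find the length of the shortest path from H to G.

14

Comparing a few candidate routes:
H -> C -> B -> E -> D -> G: 10 + 3 + 3 + 4 + 3 = 23
H -> E -> D -> G: 7 + 4 + 3 = 14
H -> C -> D -> G: 10 + 13 + 3 = 26
H -> C -> G: 10 + 9 = 19
H -> E -> B -> C -> G: 7 + 3 + 3 + 9 = 22
The minimum is 14.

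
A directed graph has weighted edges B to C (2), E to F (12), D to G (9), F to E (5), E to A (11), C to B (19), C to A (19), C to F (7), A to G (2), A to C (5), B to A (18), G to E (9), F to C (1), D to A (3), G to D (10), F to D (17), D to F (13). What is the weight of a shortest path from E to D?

Checking several routes:
E -> A -> C -> F -> D: 11 + 5 + 7 + 17 = 40
E -> F -> D: 12 + 17 = 29
E -> A -> G -> D: 11 + 2 + 10 = 23
Best route has total 23.

23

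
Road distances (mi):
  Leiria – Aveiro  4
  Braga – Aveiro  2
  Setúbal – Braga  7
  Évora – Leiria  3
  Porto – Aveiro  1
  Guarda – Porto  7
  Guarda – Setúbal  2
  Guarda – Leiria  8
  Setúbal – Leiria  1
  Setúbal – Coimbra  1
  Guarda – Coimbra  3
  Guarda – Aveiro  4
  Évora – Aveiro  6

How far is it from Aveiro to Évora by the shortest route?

A few of the Aveiro→Évora routes:
Aveiro-Évora: 6
Aveiro-Leiria-Évora: 4 + 3 = 7
Aveiro-Guarda-Setúbal-Leiria-Évora: 4 + 2 + 1 + 3 = 10
The minimum is 6 mi.

6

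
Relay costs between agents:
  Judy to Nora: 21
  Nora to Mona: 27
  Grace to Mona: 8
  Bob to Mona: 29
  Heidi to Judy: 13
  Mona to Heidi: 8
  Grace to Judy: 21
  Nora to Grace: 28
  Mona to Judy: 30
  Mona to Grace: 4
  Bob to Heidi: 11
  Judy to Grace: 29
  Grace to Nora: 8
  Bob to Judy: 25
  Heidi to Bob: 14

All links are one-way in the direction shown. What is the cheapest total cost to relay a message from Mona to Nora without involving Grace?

Paths from Mona to Nora avoiding Grace:
Mona-Judy-Nora: 30 + 21 = 51
Mona-Heidi-Bob-Judy-Nora: 8 + 14 + 25 + 21 = 68
Mona-Heidi-Judy-Nora: 8 + 13 + 21 = 42
Shortest: 42.

42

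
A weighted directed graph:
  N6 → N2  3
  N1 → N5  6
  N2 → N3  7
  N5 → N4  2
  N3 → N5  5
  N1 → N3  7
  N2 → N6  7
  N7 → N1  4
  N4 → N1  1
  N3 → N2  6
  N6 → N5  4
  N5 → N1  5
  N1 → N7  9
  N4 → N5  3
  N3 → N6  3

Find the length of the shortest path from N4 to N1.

Paths from N4 to N1:
N4-N1: 1
N4-N5-N1: 3 + 5 = 8
Best route has total 1.

1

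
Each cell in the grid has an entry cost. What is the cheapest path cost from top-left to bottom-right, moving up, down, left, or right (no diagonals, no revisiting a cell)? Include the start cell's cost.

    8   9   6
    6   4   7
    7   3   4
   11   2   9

32

Take (0,0) (1,0) (1,1) (2,1) (3,1) (3,2) for a total of 8 + 6 + 4 + 3 + 2 + 9 = 32.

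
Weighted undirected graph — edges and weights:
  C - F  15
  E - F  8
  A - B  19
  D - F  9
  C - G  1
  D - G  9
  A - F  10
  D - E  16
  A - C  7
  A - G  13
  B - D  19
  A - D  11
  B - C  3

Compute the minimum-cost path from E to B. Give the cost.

A few of the E→B routes:
E→F→C→B: 8 + 15 + 3 = 26
E→F→A→C→B: 8 + 10 + 7 + 3 = 28
E→D→G→C→B: 16 + 9 + 1 + 3 = 29
Shortest: 26.

26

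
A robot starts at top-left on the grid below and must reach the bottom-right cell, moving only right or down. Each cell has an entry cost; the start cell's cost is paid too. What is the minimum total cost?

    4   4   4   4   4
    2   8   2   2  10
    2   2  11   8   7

Cheapest: (0,0)→(0,1)→(0,2)→(1,2)→(1,3)→(2,3)→(2,4)
  4 + 4 + 4 + 2 + 2 + 8 + 7 = 31
(Top row then right column would cost 37.)

31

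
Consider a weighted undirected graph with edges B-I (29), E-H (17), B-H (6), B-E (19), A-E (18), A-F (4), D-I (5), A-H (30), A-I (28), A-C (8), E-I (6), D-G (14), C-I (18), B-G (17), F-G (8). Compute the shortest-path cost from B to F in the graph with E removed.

25

Some routes from B to F avoiding E:
B-G-F: 17 + 8 = 25
B-I-C-A-F: 29 + 18 + 8 + 4 = 59
B-H-A-F: 6 + 30 + 4 = 40
B-I-D-G-F: 29 + 5 + 14 + 8 = 56
Best route has total 25.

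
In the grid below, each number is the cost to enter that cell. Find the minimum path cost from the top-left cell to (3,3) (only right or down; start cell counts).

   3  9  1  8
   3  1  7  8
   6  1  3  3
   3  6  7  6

20

Cheapest: r0c0→r1c0→r1c1→r2c1→r2c2→r2c3→r3c3
  3 + 3 + 1 + 1 + 3 + 3 + 6 = 20
For comparison, the top-then-right route costs 38.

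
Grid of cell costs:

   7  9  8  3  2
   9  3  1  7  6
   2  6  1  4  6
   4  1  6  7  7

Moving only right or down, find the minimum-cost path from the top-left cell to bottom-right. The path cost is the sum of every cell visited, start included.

Best path: [0,0] [0,1] [1,1] [1,2] [2,2] [2,3] [2,4] [3,4]
Cost: 7 + 9 + 3 + 1 + 1 + 4 + 6 + 7 = 38

38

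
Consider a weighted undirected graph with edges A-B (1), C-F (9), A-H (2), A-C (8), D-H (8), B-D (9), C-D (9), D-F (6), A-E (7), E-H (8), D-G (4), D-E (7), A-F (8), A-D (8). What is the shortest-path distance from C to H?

10

A few of the C→H routes:
C → D → A → H: 9 + 8 + 2 = 19
C → D → H: 9 + 8 = 17
C → A → H: 8 + 2 = 10
Shortest: 10.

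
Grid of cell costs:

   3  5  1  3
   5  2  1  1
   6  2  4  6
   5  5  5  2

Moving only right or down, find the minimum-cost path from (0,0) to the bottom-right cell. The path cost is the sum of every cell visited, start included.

Cheapest: [0,0] → [0,1] → [0,2] → [1,2] → [1,3] → [2,3] → [3,3]
  3 + 5 + 1 + 1 + 1 + 6 + 2 = 19

19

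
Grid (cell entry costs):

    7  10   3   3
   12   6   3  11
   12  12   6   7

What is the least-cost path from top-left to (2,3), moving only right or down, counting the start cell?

Best path: [0,0] -> [0,1] -> [0,2] -> [1,2] -> [2,2] -> [2,3]
Cost: 7 + 10 + 3 + 3 + 6 + 7 = 36
(Top row then right column would cost 41.)

36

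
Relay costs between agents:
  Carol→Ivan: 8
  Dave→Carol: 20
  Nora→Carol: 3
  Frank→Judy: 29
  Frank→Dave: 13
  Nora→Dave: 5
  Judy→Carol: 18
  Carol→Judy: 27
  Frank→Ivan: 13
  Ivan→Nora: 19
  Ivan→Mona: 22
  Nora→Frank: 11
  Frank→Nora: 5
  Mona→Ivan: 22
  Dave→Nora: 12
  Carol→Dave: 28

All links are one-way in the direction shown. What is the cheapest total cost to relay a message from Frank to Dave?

10

A few of the Frank→Dave routes:
Frank -> Ivan -> Nora -> Dave: 13 + 19 + 5 = 37
Frank -> Nora -> Dave: 5 + 5 = 10
Frank -> Dave: 13
Frank -> Ivan -> Nora -> Carol -> Dave: 13 + 19 + 3 + 28 = 63
Frank -> Nora -> Carol -> Dave: 5 + 3 + 28 = 36
Shortest: 10.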